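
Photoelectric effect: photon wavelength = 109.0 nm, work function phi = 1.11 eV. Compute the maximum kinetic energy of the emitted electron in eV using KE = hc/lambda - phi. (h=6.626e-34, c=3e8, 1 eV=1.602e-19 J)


E_photon = hc / lambda
= (6.626e-34)(3e8) / (109.0e-9)
= 1.8237e-18 J
= 11.3837 eV
KE = E_photon - phi
= 11.3837 - 1.11
= 10.2737 eV

10.2737


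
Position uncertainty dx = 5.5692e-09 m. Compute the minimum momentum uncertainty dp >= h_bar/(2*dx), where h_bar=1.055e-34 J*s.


dp = h_bar / (2 * dx)
= 1.055e-34 / (2 * 5.5692e-09)
= 1.055e-34 / 1.1138e-08
= 9.4717e-27 kg*m/s

9.4717e-27


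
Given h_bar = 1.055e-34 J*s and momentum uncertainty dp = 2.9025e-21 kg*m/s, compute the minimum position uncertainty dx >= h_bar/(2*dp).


dx = h_bar / (2 * dp)
= 1.055e-34 / (2 * 2.9025e-21)
= 1.055e-34 / 5.8050e-21
= 1.8174e-14 m

1.8174e-14


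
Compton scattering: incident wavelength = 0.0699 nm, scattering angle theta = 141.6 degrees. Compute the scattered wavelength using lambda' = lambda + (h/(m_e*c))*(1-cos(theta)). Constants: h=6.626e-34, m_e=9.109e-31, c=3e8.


Compton wavelength: h/(m_e*c) = 2.4247e-12 m
d_lambda = 2.4247e-12 * (1 - cos(141.6 deg))
= 2.4247e-12 * 1.783693
= 4.3249e-12 m = 0.004325 nm
lambda' = 0.0699 + 0.004325
= 0.074225 nm

0.074225


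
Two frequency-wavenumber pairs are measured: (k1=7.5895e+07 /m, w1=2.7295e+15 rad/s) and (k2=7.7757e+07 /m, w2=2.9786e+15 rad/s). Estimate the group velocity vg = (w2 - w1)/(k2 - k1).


vg = (w2 - w1) / (k2 - k1)
= (2.9786e+15 - 2.7295e+15) / (7.7757e+07 - 7.5895e+07)
= 2.4910e+14 / 1.8620e+06
= 1.3378e+08 m/s

1.3378e+08


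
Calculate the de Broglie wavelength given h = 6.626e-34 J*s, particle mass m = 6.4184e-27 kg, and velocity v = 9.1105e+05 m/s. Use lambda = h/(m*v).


lambda = h / (m * v)
= 6.626e-34 / (6.4184e-27 * 9.1105e+05)
= 6.626e-34 / 5.8475e-21
= 1.1331e-13 m

1.1331e-13


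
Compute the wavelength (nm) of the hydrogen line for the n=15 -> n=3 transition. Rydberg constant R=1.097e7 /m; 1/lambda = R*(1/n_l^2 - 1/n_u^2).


1/lambda = R * (1/n_l^2 - 1/n_u^2)
= 1.097e7 * (1/3^2 - 1/15^2)
= 1.097e7 * (0.111111 - 0.004444)
= 1.097e7 * 0.106667
= 1.1701e+06 /m
lambda = 1 / 1.1701e+06 = 854.6035 nm

854.6035


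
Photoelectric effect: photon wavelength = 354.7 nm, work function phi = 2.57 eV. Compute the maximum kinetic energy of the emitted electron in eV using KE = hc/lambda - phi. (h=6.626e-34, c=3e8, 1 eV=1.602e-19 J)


E_photon = hc / lambda
= (6.626e-34)(3e8) / (354.7e-9)
= 5.6042e-19 J
= 3.4982 eV
KE = E_photon - phi
= 3.4982 - 2.57
= 0.9282 eV

0.9282


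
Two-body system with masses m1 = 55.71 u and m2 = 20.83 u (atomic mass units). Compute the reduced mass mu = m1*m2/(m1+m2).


mu = m1 * m2 / (m1 + m2)
= 55.71 * 20.83 / (55.71 + 20.83)
= 1160.4393 / 76.54
= 15.1612 u

15.1612


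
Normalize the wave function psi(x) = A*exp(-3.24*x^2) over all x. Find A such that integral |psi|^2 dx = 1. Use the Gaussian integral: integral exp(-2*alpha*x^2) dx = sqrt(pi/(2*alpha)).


integral |psi|^2 dx = A^2 * sqrt(pi/(2*alpha)) = 1
A^2 = sqrt(2*alpha/pi)
= sqrt(2 * 3.24 / pi)
= 1.436192
A = sqrt(1.436192)
= 1.1984

1.1984


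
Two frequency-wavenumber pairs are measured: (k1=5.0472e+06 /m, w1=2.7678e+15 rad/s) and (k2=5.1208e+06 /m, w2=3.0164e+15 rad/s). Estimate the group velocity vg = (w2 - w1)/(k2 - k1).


vg = (w2 - w1) / (k2 - k1)
= (3.0164e+15 - 2.7678e+15) / (5.1208e+06 - 5.0472e+06)
= 2.4860e+14 / 7.3600e+04
= 3.3777e+09 m/s

3.3777e+09


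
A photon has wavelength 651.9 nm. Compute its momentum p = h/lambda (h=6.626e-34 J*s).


p = h / lambda
= 6.626e-34 / (651.9e-9)
= 6.626e-34 / 6.5190e-07
= 1.0164e-27 kg*m/s

1.0164e-27


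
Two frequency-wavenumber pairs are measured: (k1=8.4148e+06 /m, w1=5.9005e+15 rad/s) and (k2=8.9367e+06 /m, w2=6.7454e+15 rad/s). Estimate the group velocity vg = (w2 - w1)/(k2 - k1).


vg = (w2 - w1) / (k2 - k1)
= (6.7454e+15 - 5.9005e+15) / (8.9367e+06 - 8.4148e+06)
= 8.4490e+14 / 5.2190e+05
= 1.6189e+09 m/s

1.6189e+09


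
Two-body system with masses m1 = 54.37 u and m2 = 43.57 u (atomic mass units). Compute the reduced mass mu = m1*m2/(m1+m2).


mu = m1 * m2 / (m1 + m2)
= 54.37 * 43.57 / (54.37 + 43.57)
= 2368.9009 / 97.94
= 24.1873 u

24.1873


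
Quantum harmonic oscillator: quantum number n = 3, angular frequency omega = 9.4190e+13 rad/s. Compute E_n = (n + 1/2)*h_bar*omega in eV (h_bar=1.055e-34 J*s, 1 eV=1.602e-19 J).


E = (n + 1/2) * h_bar * omega
= (3 + 0.5) * 1.055e-34 * 9.4190e+13
= 3.5 * 9.9370e-21
= 3.4780e-20 J
= 0.2171 eV

0.2171


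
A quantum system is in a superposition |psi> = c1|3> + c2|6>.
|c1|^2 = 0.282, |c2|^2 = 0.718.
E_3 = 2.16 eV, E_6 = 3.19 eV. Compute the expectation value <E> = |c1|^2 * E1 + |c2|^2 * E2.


<E> = |c1|^2 * E1 + |c2|^2 * E2
= 0.282 * 2.16 + 0.718 * 3.19
= 0.6091 + 2.2904
= 2.8995 eV

2.8995


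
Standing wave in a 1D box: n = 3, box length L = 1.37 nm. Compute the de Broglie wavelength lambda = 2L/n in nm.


lambda = 2L / n
= 2 * 1.37 / 3
= 2.74 / 3
= 0.9133 nm

0.9133


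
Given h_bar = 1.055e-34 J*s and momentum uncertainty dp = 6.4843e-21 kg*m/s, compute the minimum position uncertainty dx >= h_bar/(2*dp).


dx = h_bar / (2 * dp)
= 1.055e-34 / (2 * 6.4843e-21)
= 1.055e-34 / 1.2969e-20
= 8.1350e-15 m

8.1350e-15


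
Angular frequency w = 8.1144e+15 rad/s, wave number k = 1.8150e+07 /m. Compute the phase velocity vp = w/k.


vp = w / k
= 8.1144e+15 / 1.8150e+07
= 4.4707e+08 m/s

4.4707e+08


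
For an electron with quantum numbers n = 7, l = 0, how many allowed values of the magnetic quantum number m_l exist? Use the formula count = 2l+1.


m_l ranges from -l to +l in integer steps
So m_l goes from -0 to +0
Count = 2l + 1 = 2*0 + 1
= 1

1


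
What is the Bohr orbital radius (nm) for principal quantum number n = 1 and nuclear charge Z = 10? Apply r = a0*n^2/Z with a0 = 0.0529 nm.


r = a0 * n^2 / Z
= 0.0529 * 1^2 / 10
= 0.0529 * 1 / 10
= 0.0053 nm

0.0053


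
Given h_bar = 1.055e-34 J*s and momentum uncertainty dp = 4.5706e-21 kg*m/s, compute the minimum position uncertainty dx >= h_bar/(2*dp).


dx = h_bar / (2 * dp)
= 1.055e-34 / (2 * 4.5706e-21)
= 1.055e-34 / 9.1412e-21
= 1.1541e-14 m

1.1541e-14


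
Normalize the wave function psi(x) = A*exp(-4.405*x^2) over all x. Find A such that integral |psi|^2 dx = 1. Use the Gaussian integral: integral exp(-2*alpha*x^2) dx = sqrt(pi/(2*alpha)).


integral |psi|^2 dx = A^2 * sqrt(pi/(2*alpha)) = 1
A^2 = sqrt(2*alpha/pi)
= sqrt(2 * 4.405 / pi)
= 1.674607
A = sqrt(1.674607)
= 1.2941

1.2941


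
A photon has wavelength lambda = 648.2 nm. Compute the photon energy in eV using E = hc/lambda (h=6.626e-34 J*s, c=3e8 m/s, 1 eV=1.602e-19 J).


E = hc / lambda
= (6.626e-34)(3e8) / (648.2e-9)
= 1.9878e-25 / 6.4820e-07
= 3.0666e-19 J
Converting to eV: 3.0666e-19 / 1.602e-19
= 1.9143 eV

1.9143


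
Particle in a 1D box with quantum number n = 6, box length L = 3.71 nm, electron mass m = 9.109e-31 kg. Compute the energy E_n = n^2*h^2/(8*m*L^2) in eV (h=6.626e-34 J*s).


E = n^2 * h^2 / (8 * m * L^2)
= 6^2 * (6.626e-34)^2 / (8 * 9.109e-31 * (3.71e-9)^2)
= 36 * 4.3904e-67 / (8 * 9.109e-31 * 1.3764e-17)
= 1.5758e-19 J
= 0.9836 eV

0.9836


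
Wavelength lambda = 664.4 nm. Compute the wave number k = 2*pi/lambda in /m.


k = 2 * pi / lambda
= 6.2832 / (664.4e-9)
= 6.2832 / 6.6440e-07
= 9.4569e+06 /m

9.4569e+06


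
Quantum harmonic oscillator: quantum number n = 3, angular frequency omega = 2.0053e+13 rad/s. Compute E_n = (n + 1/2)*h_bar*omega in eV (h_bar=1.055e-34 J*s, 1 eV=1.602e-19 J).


E = (n + 1/2) * h_bar * omega
= (3 + 0.5) * 1.055e-34 * 2.0053e+13
= 3.5 * 2.1156e-21
= 7.4046e-21 J
= 0.0462 eV

0.0462


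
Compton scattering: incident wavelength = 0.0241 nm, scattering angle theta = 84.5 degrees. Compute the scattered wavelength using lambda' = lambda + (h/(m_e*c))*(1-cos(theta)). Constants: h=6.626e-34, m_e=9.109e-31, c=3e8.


Compton wavelength: h/(m_e*c) = 2.4247e-12 m
d_lambda = 2.4247e-12 * (1 - cos(84.5 deg))
= 2.4247e-12 * 0.904154
= 2.1923e-12 m = 0.002192 nm
lambda' = 0.0241 + 0.002192
= 0.026292 nm

0.026292


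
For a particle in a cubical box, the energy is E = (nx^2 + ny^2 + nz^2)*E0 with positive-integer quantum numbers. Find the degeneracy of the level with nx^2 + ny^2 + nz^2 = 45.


Enumerate all (nx, ny, nz) with nx^2 + ny^2 + nz^2 = 45:
(2,4,5)
(2,5,4)
(4,2,5)
(4,5,2)
(5,2,4)
(5,4,2)
Total degeneracy = 6

6


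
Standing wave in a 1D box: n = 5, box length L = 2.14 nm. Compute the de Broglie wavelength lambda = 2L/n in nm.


lambda = 2L / n
= 2 * 2.14 / 5
= 4.28 / 5
= 0.856 nm

0.856


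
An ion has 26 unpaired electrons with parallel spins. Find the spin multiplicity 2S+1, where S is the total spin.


Total spin S = N * (1/2) = 26 * 0.5 = 13.0
Spin multiplicity = 2S + 1
= 2 * 13.0 + 1
= 27

27


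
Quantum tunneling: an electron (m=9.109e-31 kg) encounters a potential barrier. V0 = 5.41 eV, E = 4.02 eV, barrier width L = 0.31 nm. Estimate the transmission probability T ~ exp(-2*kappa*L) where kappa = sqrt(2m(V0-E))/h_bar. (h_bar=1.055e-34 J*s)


V0 - E = 1.39 eV = 2.2268e-19 J
kappa = sqrt(2 * m * (V0-E)) / h_bar
= sqrt(2 * 9.109e-31 * 2.2268e-19) / 1.055e-34
= 6.0372e+09 /m
2*kappa*L = 2 * 6.0372e+09 * 0.31e-9
= 3.7431
T = exp(-3.7431) = 2.368123e-02

2.368123e-02


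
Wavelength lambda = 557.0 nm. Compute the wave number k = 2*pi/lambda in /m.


k = 2 * pi / lambda
= 6.2832 / (557.0e-9)
= 6.2832 / 5.5700e-07
= 1.1280e+07 /m

1.1280e+07


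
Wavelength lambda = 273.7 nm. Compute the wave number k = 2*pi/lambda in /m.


k = 2 * pi / lambda
= 6.2832 / (273.7e-9)
= 6.2832 / 2.7370e-07
= 2.2956e+07 /m

2.2956e+07


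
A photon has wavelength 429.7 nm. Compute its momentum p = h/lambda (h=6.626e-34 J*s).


p = h / lambda
= 6.626e-34 / (429.7e-9)
= 6.626e-34 / 4.2970e-07
= 1.5420e-27 kg*m/s

1.5420e-27


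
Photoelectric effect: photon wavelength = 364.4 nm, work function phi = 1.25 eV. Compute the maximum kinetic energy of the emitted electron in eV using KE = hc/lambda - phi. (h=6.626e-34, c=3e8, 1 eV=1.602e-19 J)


E_photon = hc / lambda
= (6.626e-34)(3e8) / (364.4e-9)
= 5.4550e-19 J
= 3.4051 eV
KE = E_photon - phi
= 3.4051 - 1.25
= 2.1551 eV

2.1551


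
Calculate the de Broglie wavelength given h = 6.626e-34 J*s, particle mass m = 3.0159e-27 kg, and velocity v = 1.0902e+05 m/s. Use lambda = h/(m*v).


lambda = h / (m * v)
= 6.626e-34 / (3.0159e-27 * 1.0902e+05)
= 6.626e-34 / 3.2879e-22
= 2.0152e-12 m

2.0152e-12


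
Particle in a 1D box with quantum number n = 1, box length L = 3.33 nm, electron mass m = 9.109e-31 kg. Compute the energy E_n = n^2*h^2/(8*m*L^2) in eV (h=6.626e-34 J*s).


E = n^2 * h^2 / (8 * m * L^2)
= 1^2 * (6.626e-34)^2 / (8 * 9.109e-31 * (3.33e-9)^2)
= 1 * 4.3904e-67 / (8 * 9.109e-31 * 1.1089e-17)
= 5.4332e-21 J
= 0.0339 eV

0.0339


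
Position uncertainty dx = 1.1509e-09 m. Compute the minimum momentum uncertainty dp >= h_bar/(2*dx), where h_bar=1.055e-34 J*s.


dp = h_bar / (2 * dx)
= 1.055e-34 / (2 * 1.1509e-09)
= 1.055e-34 / 2.3018e-09
= 4.5834e-26 kg*m/s

4.5834e-26


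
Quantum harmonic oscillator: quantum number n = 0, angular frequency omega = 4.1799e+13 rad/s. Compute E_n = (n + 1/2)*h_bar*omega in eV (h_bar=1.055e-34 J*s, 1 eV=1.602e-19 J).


E = (n + 1/2) * h_bar * omega
= (0 + 0.5) * 1.055e-34 * 4.1799e+13
= 0.5 * 4.4098e-21
= 2.2049e-21 J
= 0.0138 eV

0.0138


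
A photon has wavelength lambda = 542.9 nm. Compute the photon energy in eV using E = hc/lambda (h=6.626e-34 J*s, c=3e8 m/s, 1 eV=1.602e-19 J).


E = hc / lambda
= (6.626e-34)(3e8) / (542.9e-9)
= 1.9878e-25 / 5.4290e-07
= 3.6614e-19 J
Converting to eV: 3.6614e-19 / 1.602e-19
= 2.2855 eV

2.2855


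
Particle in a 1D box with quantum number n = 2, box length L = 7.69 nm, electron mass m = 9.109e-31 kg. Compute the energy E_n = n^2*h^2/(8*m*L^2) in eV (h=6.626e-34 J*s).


E = n^2 * h^2 / (8 * m * L^2)
= 2^2 * (6.626e-34)^2 / (8 * 9.109e-31 * (7.69e-9)^2)
= 4 * 4.3904e-67 / (8 * 9.109e-31 * 5.9136e-17)
= 4.0752e-21 J
= 0.0254 eV

0.0254


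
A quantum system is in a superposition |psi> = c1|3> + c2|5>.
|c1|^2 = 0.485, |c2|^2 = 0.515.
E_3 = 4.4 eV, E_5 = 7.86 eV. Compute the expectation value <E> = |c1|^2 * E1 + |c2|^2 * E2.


<E> = |c1|^2 * E1 + |c2|^2 * E2
= 0.485 * 4.4 + 0.515 * 7.86
= 2.134 + 4.0479
= 6.1819 eV

6.1819


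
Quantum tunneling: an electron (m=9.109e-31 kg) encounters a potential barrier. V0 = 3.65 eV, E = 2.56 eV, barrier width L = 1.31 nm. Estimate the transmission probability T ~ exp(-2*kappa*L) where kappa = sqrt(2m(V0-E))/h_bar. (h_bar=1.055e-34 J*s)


V0 - E = 1.09 eV = 1.7462e-19 J
kappa = sqrt(2 * m * (V0-E)) / h_bar
= sqrt(2 * 9.109e-31 * 1.7462e-19) / 1.055e-34
= 5.3462e+09 /m
2*kappa*L = 2 * 5.3462e+09 * 1.31e-9
= 14.007
T = exp(-14.007) = 8.257668e-07

8.257668e-07


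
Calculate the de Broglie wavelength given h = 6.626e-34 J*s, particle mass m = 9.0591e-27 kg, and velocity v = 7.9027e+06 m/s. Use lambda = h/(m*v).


lambda = h / (m * v)
= 6.626e-34 / (9.0591e-27 * 7.9027e+06)
= 6.626e-34 / 7.1591e-20
= 9.2553e-15 m

9.2553e-15


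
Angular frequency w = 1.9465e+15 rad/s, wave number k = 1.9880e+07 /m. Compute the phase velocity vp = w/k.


vp = w / k
= 1.9465e+15 / 1.9880e+07
= 9.7912e+07 m/s

9.7912e+07


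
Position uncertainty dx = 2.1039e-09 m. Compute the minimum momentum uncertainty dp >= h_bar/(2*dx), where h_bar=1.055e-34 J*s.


dp = h_bar / (2 * dx)
= 1.055e-34 / (2 * 2.1039e-09)
= 1.055e-34 / 4.2078e-09
= 2.5072e-26 kg*m/s

2.5072e-26


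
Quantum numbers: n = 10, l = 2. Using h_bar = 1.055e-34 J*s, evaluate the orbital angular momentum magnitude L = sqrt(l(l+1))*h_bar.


L = sqrt(l*(l+1)) * h_bar
= sqrt(2 * 3) * 1.055e-34
= sqrt(6) * 1.055e-34
= 2.4495 * 1.055e-34
= 2.5842e-34 J*s

2.5842e-34


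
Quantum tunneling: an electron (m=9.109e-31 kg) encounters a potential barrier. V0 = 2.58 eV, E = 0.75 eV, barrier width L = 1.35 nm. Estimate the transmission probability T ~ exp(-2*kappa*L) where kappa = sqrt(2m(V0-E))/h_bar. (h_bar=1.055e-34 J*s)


V0 - E = 1.83 eV = 2.9317e-19 J
kappa = sqrt(2 * m * (V0-E)) / h_bar
= sqrt(2 * 9.109e-31 * 2.9317e-19) / 1.055e-34
= 6.9272e+09 /m
2*kappa*L = 2 * 6.9272e+09 * 1.35e-9
= 18.7033
T = exp(-18.7033) = 7.537998e-09

7.537998e-09


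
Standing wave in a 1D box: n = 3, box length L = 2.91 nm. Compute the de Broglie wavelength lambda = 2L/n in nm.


lambda = 2L / n
= 2 * 2.91 / 3
= 5.82 / 3
= 1.94 nm

1.94


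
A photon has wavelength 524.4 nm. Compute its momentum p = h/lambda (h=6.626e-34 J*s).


p = h / lambda
= 6.626e-34 / (524.4e-9)
= 6.626e-34 / 5.2440e-07
= 1.2635e-27 kg*m/s

1.2635e-27


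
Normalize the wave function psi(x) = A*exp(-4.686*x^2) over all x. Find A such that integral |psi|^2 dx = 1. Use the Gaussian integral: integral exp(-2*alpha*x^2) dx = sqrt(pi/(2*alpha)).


integral |psi|^2 dx = A^2 * sqrt(pi/(2*alpha)) = 1
A^2 = sqrt(2*alpha/pi)
= sqrt(2 * 4.686 / pi)
= 1.727194
A = sqrt(1.727194)
= 1.3142

1.3142


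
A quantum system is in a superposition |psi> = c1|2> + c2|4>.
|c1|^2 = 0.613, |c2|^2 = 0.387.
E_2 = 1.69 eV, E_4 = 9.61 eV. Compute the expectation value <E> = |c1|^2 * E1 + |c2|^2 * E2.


<E> = |c1|^2 * E1 + |c2|^2 * E2
= 0.613 * 1.69 + 0.387 * 9.61
= 1.036 + 3.7191
= 4.755 eV

4.755


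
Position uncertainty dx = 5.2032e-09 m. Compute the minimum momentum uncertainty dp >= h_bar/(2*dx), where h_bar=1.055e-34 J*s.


dp = h_bar / (2 * dx)
= 1.055e-34 / (2 * 5.2032e-09)
= 1.055e-34 / 1.0406e-08
= 1.0138e-26 kg*m/s

1.0138e-26


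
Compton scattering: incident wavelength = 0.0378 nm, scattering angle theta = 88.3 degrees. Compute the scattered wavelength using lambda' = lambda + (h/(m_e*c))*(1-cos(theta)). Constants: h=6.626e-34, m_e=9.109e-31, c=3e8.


Compton wavelength: h/(m_e*c) = 2.4247e-12 m
d_lambda = 2.4247e-12 * (1 - cos(88.3 deg))
= 2.4247e-12 * 0.970334
= 2.3528e-12 m = 0.002353 nm
lambda' = 0.0378 + 0.002353
= 0.040153 nm

0.040153


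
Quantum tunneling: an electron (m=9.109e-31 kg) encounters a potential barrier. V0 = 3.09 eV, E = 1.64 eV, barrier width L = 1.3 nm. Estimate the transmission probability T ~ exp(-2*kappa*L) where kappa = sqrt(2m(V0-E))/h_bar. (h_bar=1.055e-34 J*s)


V0 - E = 1.45 eV = 2.3229e-19 J
kappa = sqrt(2 * m * (V0-E)) / h_bar
= sqrt(2 * 9.109e-31 * 2.3229e-19) / 1.055e-34
= 6.1661e+09 /m
2*kappa*L = 2 * 6.1661e+09 * 1.3e-9
= 16.032
T = exp(-16.032) = 1.089959e-07

1.089959e-07


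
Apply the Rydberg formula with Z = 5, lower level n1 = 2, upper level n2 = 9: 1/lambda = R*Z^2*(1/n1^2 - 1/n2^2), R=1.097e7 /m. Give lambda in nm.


1/lambda = R * Z^2 * (1/n1^2 - 1/n2^2)
= 1.097e7 * 5^2 * (1/2^2 - 1/9^2)
= 1.097e7 * 25 * (0.25 - 0.012346)
= 6.5177e+07 /m
lambda = 1 / 6.5177e+07
= 15.3429 nm

15.3429


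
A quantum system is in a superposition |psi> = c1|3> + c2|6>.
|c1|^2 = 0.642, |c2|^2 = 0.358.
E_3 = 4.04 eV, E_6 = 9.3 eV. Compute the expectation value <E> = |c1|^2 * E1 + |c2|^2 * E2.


<E> = |c1|^2 * E1 + |c2|^2 * E2
= 0.642 * 4.04 + 0.358 * 9.3
= 2.5937 + 3.3294
= 5.9231 eV

5.9231


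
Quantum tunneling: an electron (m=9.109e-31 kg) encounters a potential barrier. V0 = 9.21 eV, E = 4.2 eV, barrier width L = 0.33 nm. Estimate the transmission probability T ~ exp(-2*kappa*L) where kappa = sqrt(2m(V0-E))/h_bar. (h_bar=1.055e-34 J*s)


V0 - E = 5.01 eV = 8.0260e-19 J
kappa = sqrt(2 * m * (V0-E)) / h_bar
= sqrt(2 * 9.109e-31 * 8.0260e-19) / 1.055e-34
= 1.1462e+10 /m
2*kappa*L = 2 * 1.1462e+10 * 0.33e-9
= 7.5647
T = exp(-7.5647) = 5.184308e-04

5.184308e-04


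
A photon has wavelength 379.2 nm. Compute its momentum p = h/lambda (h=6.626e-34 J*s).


p = h / lambda
= 6.626e-34 / (379.2e-9)
= 6.626e-34 / 3.7920e-07
= 1.7474e-27 kg*m/s

1.7474e-27


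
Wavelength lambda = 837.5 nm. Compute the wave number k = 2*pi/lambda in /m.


k = 2 * pi / lambda
= 6.2832 / (837.5e-9)
= 6.2832 / 8.3750e-07
= 7.5023e+06 /m

7.5023e+06


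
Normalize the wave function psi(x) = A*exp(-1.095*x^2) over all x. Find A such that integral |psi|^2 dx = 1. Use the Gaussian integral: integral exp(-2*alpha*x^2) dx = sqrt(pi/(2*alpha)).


integral |psi|^2 dx = A^2 * sqrt(pi/(2*alpha)) = 1
A^2 = sqrt(2*alpha/pi)
= sqrt(2 * 1.095 / pi)
= 0.834924
A = sqrt(0.834924)
= 0.9137

0.9137


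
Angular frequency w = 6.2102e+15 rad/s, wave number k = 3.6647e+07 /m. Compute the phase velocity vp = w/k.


vp = w / k
= 6.2102e+15 / 3.6647e+07
= 1.6946e+08 m/s

1.6946e+08


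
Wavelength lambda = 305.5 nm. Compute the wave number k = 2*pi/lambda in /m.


k = 2 * pi / lambda
= 6.2832 / (305.5e-9)
= 6.2832 / 3.0550e-07
= 2.0567e+07 /m

2.0567e+07


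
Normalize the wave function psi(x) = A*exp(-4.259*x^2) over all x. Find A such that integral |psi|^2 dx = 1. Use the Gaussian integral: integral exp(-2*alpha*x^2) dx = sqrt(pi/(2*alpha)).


integral |psi|^2 dx = A^2 * sqrt(pi/(2*alpha)) = 1
A^2 = sqrt(2*alpha/pi)
= sqrt(2 * 4.259 / pi)
= 1.646622
A = sqrt(1.646622)
= 1.2832

1.2832


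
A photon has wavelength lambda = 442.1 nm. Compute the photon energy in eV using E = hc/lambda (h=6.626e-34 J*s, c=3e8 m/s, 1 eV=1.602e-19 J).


E = hc / lambda
= (6.626e-34)(3e8) / (442.1e-9)
= 1.9878e-25 / 4.4210e-07
= 4.4963e-19 J
Converting to eV: 4.4963e-19 / 1.602e-19
= 2.8067 eV

2.8067


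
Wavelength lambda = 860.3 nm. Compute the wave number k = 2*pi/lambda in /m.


k = 2 * pi / lambda
= 6.2832 / (860.3e-9)
= 6.2832 / 8.6030e-07
= 7.3035e+06 /m

7.3035e+06


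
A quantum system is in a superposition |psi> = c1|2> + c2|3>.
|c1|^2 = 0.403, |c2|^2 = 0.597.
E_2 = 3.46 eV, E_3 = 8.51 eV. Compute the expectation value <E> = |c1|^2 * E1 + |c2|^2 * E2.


<E> = |c1|^2 * E1 + |c2|^2 * E2
= 0.403 * 3.46 + 0.597 * 8.51
= 1.3944 + 5.0805
= 6.4748 eV

6.4748


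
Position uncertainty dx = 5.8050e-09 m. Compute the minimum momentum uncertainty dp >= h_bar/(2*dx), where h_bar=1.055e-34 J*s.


dp = h_bar / (2 * dx)
= 1.055e-34 / (2 * 5.8050e-09)
= 1.055e-34 / 1.1610e-08
= 9.0870e-27 kg*m/s

9.0870e-27


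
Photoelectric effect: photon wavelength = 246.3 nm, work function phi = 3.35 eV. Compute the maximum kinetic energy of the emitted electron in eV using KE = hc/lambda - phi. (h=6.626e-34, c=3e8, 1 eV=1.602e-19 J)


E_photon = hc / lambda
= (6.626e-34)(3e8) / (246.3e-9)
= 8.0706e-19 J
= 5.0379 eV
KE = E_photon - phi
= 5.0379 - 3.35
= 1.6879 eV

1.6879


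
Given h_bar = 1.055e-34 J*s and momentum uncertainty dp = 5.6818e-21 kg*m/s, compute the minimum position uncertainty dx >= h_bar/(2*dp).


dx = h_bar / (2 * dp)
= 1.055e-34 / (2 * 5.6818e-21)
= 1.055e-34 / 1.1364e-20
= 9.2840e-15 m

9.2840e-15


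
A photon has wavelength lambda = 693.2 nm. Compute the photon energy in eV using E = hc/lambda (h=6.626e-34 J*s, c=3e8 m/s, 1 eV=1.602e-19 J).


E = hc / lambda
= (6.626e-34)(3e8) / (693.2e-9)
= 1.9878e-25 / 6.9320e-07
= 2.8676e-19 J
Converting to eV: 2.8676e-19 / 1.602e-19
= 1.79 eV

1.79


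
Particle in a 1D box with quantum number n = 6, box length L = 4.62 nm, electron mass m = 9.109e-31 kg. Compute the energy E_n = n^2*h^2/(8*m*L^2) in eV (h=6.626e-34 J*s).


E = n^2 * h^2 / (8 * m * L^2)
= 6^2 * (6.626e-34)^2 / (8 * 9.109e-31 * (4.62e-9)^2)
= 36 * 4.3904e-67 / (8 * 9.109e-31 * 2.1344e-17)
= 1.0162e-19 J
= 0.6343 eV

0.6343


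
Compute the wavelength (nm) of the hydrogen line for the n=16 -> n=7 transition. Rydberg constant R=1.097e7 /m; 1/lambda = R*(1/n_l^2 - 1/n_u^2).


1/lambda = R * (1/n_l^2 - 1/n_u^2)
= 1.097e7 * (1/7^2 - 1/16^2)
= 1.097e7 * (0.020408 - 0.003906)
= 1.097e7 * 0.016502
= 1.8103e+05 /m
lambda = 1 / 1.8103e+05 = 5524.0687 nm

5524.0687


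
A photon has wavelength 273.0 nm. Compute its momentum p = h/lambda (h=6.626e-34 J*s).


p = h / lambda
= 6.626e-34 / (273.0e-9)
= 6.626e-34 / 2.7300e-07
= 2.4271e-27 kg*m/s

2.4271e-27


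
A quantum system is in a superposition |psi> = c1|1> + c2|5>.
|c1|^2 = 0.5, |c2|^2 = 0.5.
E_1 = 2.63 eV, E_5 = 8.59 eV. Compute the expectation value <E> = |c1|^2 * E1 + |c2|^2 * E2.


<E> = |c1|^2 * E1 + |c2|^2 * E2
= 0.5 * 2.63 + 0.5 * 8.59
= 1.315 + 4.295
= 5.61 eV

5.61


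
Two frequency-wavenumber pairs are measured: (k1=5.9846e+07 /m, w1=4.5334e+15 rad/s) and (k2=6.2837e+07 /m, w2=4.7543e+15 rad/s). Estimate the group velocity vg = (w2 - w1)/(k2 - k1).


vg = (w2 - w1) / (k2 - k1)
= (4.7543e+15 - 4.5334e+15) / (6.2837e+07 - 5.9846e+07)
= 2.2090e+14 / 2.9910e+06
= 7.3855e+07 m/s

7.3855e+07


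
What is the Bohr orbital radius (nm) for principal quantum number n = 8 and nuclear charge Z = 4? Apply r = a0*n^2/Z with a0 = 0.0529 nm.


r = a0 * n^2 / Z
= 0.0529 * 8^2 / 4
= 0.0529 * 64 / 4
= 0.8464 nm

0.8464


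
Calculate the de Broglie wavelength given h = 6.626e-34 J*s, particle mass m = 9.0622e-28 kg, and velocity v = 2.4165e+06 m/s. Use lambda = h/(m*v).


lambda = h / (m * v)
= 6.626e-34 / (9.0622e-28 * 2.4165e+06)
= 6.626e-34 / 2.1899e-21
= 3.0257e-13 m

3.0257e-13


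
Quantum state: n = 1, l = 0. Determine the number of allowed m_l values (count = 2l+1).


m_l ranges from -l to +l in integer steps
So m_l goes from -0 to +0
Count = 2l + 1 = 2*0 + 1
= 1

1


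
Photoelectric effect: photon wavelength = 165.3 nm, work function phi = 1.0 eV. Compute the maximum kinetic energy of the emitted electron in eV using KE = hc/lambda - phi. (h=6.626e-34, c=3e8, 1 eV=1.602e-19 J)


E_photon = hc / lambda
= (6.626e-34)(3e8) / (165.3e-9)
= 1.2025e-18 J
= 7.5065 eV
KE = E_photon - phi
= 7.5065 - 1.0
= 6.5065 eV

6.5065


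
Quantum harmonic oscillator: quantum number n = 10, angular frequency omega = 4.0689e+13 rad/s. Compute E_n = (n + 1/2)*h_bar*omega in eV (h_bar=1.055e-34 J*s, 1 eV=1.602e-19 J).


E = (n + 1/2) * h_bar * omega
= (10 + 0.5) * 1.055e-34 * 4.0689e+13
= 10.5 * 4.2927e-21
= 4.5073e-20 J
= 0.2814 eV

0.2814


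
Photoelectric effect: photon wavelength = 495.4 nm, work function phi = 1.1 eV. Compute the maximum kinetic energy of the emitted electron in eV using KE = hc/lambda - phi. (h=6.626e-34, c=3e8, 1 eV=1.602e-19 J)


E_photon = hc / lambda
= (6.626e-34)(3e8) / (495.4e-9)
= 4.0125e-19 J
= 2.5047 eV
KE = E_photon - phi
= 2.5047 - 1.1
= 1.4047 eV

1.4047


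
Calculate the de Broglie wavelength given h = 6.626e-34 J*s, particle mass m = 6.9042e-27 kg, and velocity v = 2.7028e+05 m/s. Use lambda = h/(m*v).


lambda = h / (m * v)
= 6.626e-34 / (6.9042e-27 * 2.7028e+05)
= 6.626e-34 / 1.8661e-21
= 3.5508e-13 m

3.5508e-13


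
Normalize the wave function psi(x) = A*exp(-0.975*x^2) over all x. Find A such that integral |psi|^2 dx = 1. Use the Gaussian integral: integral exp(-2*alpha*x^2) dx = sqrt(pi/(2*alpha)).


integral |psi|^2 dx = A^2 * sqrt(pi/(2*alpha)) = 1
A^2 = sqrt(2*alpha/pi)
= sqrt(2 * 0.975 / pi)
= 0.787848
A = sqrt(0.787848)
= 0.8876

0.8876


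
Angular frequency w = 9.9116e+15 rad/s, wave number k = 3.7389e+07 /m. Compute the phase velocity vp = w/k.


vp = w / k
= 9.9116e+15 / 3.7389e+07
= 2.6509e+08 m/s

2.6509e+08


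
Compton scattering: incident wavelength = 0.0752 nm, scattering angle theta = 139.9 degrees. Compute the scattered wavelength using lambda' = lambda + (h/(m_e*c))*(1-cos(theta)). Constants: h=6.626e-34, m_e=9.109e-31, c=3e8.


Compton wavelength: h/(m_e*c) = 2.4247e-12 m
d_lambda = 2.4247e-12 * (1 - cos(139.9 deg))
= 2.4247e-12 * 1.764921
= 4.2794e-12 m = 0.004279 nm
lambda' = 0.0752 + 0.004279
= 0.079479 nm

0.079479


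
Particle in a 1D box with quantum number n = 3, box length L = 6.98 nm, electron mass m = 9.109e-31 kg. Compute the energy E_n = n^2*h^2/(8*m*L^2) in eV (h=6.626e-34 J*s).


E = n^2 * h^2 / (8 * m * L^2)
= 3^2 * (6.626e-34)^2 / (8 * 9.109e-31 * (6.98e-9)^2)
= 9 * 4.3904e-67 / (8 * 9.109e-31 * 4.8720e-17)
= 1.1129e-20 J
= 0.0695 eV

0.0695


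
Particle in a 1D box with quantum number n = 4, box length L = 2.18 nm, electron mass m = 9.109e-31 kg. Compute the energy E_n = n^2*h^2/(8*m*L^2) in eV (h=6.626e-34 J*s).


E = n^2 * h^2 / (8 * m * L^2)
= 4^2 * (6.626e-34)^2 / (8 * 9.109e-31 * (2.18e-9)^2)
= 16 * 4.3904e-67 / (8 * 9.109e-31 * 4.7524e-18)
= 2.0284e-19 J
= 1.2662 eV

1.2662


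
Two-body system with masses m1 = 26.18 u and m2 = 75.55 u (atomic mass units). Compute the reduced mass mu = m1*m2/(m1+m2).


mu = m1 * m2 / (m1 + m2)
= 26.18 * 75.55 / (26.18 + 75.55)
= 1977.899 / 101.73
= 19.4426 u

19.4426


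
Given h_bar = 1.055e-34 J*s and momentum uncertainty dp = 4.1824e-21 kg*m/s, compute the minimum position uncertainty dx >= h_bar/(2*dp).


dx = h_bar / (2 * dp)
= 1.055e-34 / (2 * 4.1824e-21)
= 1.055e-34 / 8.3648e-21
= 1.2612e-14 m

1.2612e-14


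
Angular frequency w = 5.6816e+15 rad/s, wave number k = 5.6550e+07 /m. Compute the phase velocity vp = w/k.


vp = w / k
= 5.6816e+15 / 5.6550e+07
= 1.0047e+08 m/s

1.0047e+08


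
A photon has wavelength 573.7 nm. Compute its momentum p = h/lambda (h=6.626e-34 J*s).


p = h / lambda
= 6.626e-34 / (573.7e-9)
= 6.626e-34 / 5.7370e-07
= 1.1550e-27 kg*m/s

1.1550e-27


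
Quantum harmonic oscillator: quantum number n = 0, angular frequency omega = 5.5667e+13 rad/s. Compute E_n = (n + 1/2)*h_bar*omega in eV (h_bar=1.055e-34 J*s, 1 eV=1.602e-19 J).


E = (n + 1/2) * h_bar * omega
= (0 + 0.5) * 1.055e-34 * 5.5667e+13
= 0.5 * 5.8729e-21
= 2.9364e-21 J
= 0.0183 eV

0.0183


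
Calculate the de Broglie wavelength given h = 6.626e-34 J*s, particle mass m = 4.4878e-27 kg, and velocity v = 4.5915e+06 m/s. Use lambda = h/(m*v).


lambda = h / (m * v)
= 6.626e-34 / (4.4878e-27 * 4.5915e+06)
= 6.626e-34 / 2.0606e-20
= 3.2156e-14 m

3.2156e-14


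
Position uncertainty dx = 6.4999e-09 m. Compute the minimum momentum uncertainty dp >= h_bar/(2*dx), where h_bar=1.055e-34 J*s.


dp = h_bar / (2 * dx)
= 1.055e-34 / (2 * 6.4999e-09)
= 1.055e-34 / 1.3000e-08
= 8.1155e-27 kg*m/s

8.1155e-27


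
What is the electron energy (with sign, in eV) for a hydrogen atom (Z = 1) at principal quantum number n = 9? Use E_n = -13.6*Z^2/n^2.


E_n = -13.6 * Z^2 / n^2
= -13.6 * 1^2 / 9^2
= -13.6 * 1 / 81
= -0.1679 eV

-0.1679


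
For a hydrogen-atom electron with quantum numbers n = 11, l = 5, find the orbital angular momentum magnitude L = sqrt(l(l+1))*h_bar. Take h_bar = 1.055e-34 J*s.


L = sqrt(l*(l+1)) * h_bar
= sqrt(5 * 6) * 1.055e-34
= sqrt(30) * 1.055e-34
= 5.4772 * 1.055e-34
= 5.7785e-34 J*s

5.7785e-34


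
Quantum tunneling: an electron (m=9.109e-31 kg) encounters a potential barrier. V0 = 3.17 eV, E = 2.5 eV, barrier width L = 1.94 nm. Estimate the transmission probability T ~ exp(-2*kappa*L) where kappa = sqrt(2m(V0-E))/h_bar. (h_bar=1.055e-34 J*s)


V0 - E = 0.67 eV = 1.0733e-19 J
kappa = sqrt(2 * m * (V0-E)) / h_bar
= sqrt(2 * 9.109e-31 * 1.0733e-19) / 1.055e-34
= 4.1915e+09 /m
2*kappa*L = 2 * 4.1915e+09 * 1.94e-9
= 16.2629
T = exp(-16.2629) = 8.651825e-08

8.651825e-08


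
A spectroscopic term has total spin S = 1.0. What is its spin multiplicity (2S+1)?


Spin multiplicity = 2S + 1
= 2 * 1.0 + 1
= 2.0 + 1
= 3

3


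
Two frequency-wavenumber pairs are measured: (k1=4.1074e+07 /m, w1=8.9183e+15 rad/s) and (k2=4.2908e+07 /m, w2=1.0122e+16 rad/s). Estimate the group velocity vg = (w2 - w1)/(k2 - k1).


vg = (w2 - w1) / (k2 - k1)
= (1.0122e+16 - 8.9183e+15) / (4.2908e+07 - 4.1074e+07)
= 1.2037e+15 / 1.8340e+06
= 6.5632e+08 m/s

6.5632e+08


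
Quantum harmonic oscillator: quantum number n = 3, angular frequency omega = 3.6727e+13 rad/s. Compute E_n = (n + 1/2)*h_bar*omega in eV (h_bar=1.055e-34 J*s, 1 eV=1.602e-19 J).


E = (n + 1/2) * h_bar * omega
= (3 + 0.5) * 1.055e-34 * 3.6727e+13
= 3.5 * 3.8747e-21
= 1.3561e-20 J
= 0.0847 eV

0.0847


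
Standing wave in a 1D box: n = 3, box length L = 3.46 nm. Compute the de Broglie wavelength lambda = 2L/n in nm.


lambda = 2L / n
= 2 * 3.46 / 3
= 6.92 / 3
= 2.3067 nm

2.3067


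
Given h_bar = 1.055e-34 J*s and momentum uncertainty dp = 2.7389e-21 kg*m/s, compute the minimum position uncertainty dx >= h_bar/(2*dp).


dx = h_bar / (2 * dp)
= 1.055e-34 / (2 * 2.7389e-21)
= 1.055e-34 / 5.4778e-21
= 1.9260e-14 m

1.9260e-14


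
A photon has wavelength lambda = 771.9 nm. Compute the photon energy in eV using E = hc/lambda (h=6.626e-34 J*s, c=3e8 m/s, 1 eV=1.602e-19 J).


E = hc / lambda
= (6.626e-34)(3e8) / (771.9e-9)
= 1.9878e-25 / 7.7190e-07
= 2.5752e-19 J
Converting to eV: 2.5752e-19 / 1.602e-19
= 1.6075 eV

1.6075


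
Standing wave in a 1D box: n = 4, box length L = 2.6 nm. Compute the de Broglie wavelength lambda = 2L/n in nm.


lambda = 2L / n
= 2 * 2.6 / 4
= 5.2 / 4
= 1.3 nm

1.3


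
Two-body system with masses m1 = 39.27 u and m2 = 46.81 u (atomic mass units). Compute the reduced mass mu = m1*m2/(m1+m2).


mu = m1 * m2 / (m1 + m2)
= 39.27 * 46.81 / (39.27 + 46.81)
= 1838.2287 / 86.08
= 21.3549 u

21.3549


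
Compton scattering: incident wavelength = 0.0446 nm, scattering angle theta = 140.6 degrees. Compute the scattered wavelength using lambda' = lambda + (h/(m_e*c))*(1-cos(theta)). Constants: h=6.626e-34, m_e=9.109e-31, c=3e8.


Compton wavelength: h/(m_e*c) = 2.4247e-12 m
d_lambda = 2.4247e-12 * (1 - cos(140.6 deg))
= 2.4247e-12 * 1.772734
= 4.2984e-12 m = 0.004298 nm
lambda' = 0.0446 + 0.004298
= 0.048898 nm

0.048898


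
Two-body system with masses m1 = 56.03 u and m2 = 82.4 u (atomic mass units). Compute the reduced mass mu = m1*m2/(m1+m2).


mu = m1 * m2 / (m1 + m2)
= 56.03 * 82.4 / (56.03 + 82.4)
= 4616.872 / 138.43
= 33.3517 u

33.3517


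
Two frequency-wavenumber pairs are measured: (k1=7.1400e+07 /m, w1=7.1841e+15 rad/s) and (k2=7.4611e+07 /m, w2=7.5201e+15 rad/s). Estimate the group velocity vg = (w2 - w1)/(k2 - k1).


vg = (w2 - w1) / (k2 - k1)
= (7.5201e+15 - 7.1841e+15) / (7.4611e+07 - 7.1400e+07)
= 3.3600e+14 / 3.2110e+06
= 1.0464e+08 m/s

1.0464e+08


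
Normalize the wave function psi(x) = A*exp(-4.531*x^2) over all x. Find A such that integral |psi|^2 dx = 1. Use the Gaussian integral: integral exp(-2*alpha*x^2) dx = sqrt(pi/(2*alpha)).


integral |psi|^2 dx = A^2 * sqrt(pi/(2*alpha)) = 1
A^2 = sqrt(2*alpha/pi)
= sqrt(2 * 4.531 / pi)
= 1.698389
A = sqrt(1.698389)
= 1.3032

1.3032


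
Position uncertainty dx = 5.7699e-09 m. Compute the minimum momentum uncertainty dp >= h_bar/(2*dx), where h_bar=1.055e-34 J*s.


dp = h_bar / (2 * dx)
= 1.055e-34 / (2 * 5.7699e-09)
= 1.055e-34 / 1.1540e-08
= 9.1423e-27 kg*m/s

9.1423e-27


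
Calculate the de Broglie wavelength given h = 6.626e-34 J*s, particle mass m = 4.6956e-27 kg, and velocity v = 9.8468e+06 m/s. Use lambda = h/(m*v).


lambda = h / (m * v)
= 6.626e-34 / (4.6956e-27 * 9.8468e+06)
= 6.626e-34 / 4.6237e-20
= 1.4331e-14 m

1.4331e-14


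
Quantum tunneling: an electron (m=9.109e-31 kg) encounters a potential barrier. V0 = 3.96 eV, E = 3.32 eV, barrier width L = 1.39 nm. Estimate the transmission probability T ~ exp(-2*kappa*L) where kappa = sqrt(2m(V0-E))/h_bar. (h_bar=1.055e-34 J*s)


V0 - E = 0.64 eV = 1.0253e-19 J
kappa = sqrt(2 * m * (V0-E)) / h_bar
= sqrt(2 * 9.109e-31 * 1.0253e-19) / 1.055e-34
= 4.0966e+09 /m
2*kappa*L = 2 * 4.0966e+09 * 1.39e-9
= 11.3884
T = exp(-11.3884) = 1.132575e-05

1.132575e-05


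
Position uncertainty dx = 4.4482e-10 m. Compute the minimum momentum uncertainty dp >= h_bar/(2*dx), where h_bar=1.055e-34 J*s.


dp = h_bar / (2 * dx)
= 1.055e-34 / (2 * 4.4482e-10)
= 1.055e-34 / 8.8964e-10
= 1.1859e-25 kg*m/s

1.1859e-25


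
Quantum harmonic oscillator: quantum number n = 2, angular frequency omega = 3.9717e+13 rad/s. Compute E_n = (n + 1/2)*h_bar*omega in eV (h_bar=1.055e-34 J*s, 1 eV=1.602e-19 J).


E = (n + 1/2) * h_bar * omega
= (2 + 0.5) * 1.055e-34 * 3.9717e+13
= 2.5 * 4.1901e-21
= 1.0475e-20 J
= 0.0654 eV

0.0654


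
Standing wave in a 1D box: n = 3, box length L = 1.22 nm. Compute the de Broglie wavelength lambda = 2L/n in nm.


lambda = 2L / n
= 2 * 1.22 / 3
= 2.44 / 3
= 0.8133 nm

0.8133


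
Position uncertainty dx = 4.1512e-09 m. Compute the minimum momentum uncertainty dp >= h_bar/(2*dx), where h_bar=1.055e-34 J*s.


dp = h_bar / (2 * dx)
= 1.055e-34 / (2 * 4.1512e-09)
= 1.055e-34 / 8.3024e-09
= 1.2707e-26 kg*m/s

1.2707e-26


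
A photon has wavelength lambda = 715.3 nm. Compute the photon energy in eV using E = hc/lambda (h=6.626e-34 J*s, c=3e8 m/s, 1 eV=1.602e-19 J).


E = hc / lambda
= (6.626e-34)(3e8) / (715.3e-9)
= 1.9878e-25 / 7.1530e-07
= 2.7790e-19 J
Converting to eV: 2.7790e-19 / 1.602e-19
= 1.7347 eV

1.7347


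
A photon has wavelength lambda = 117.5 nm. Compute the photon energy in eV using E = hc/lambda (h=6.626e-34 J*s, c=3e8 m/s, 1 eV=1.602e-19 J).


E = hc / lambda
= (6.626e-34)(3e8) / (117.5e-9)
= 1.9878e-25 / 1.1750e-07
= 1.6917e-18 J
Converting to eV: 1.6917e-18 / 1.602e-19
= 10.5602 eV

10.5602


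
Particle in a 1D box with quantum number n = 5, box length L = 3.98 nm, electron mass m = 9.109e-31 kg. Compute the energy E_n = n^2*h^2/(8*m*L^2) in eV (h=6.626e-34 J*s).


E = n^2 * h^2 / (8 * m * L^2)
= 5^2 * (6.626e-34)^2 / (8 * 9.109e-31 * (3.98e-9)^2)
= 25 * 4.3904e-67 / (8 * 9.109e-31 * 1.5840e-17)
= 9.5086e-20 J
= 0.5935 eV

0.5935


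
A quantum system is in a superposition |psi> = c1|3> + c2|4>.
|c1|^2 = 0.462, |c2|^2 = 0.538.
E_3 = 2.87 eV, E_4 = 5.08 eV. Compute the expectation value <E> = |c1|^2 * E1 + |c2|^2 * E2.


<E> = |c1|^2 * E1 + |c2|^2 * E2
= 0.462 * 2.87 + 0.538 * 5.08
= 1.3259 + 2.733
= 4.059 eV

4.059


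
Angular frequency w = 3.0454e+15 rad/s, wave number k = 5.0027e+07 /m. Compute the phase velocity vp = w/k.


vp = w / k
= 3.0454e+15 / 5.0027e+07
= 6.0875e+07 m/s

6.0875e+07


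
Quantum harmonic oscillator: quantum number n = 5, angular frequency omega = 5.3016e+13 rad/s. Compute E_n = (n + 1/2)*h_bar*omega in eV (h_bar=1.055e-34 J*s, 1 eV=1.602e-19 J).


E = (n + 1/2) * h_bar * omega
= (5 + 0.5) * 1.055e-34 * 5.3016e+13
= 5.5 * 5.5932e-21
= 3.0763e-20 J
= 0.192 eV

0.192


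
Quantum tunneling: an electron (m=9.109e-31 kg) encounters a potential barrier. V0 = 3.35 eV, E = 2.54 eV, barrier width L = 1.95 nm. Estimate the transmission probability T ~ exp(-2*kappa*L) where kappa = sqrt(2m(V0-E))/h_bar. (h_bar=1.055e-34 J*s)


V0 - E = 0.81 eV = 1.2976e-19 J
kappa = sqrt(2 * m * (V0-E)) / h_bar
= sqrt(2 * 9.109e-31 * 1.2976e-19) / 1.055e-34
= 4.6086e+09 /m
2*kappa*L = 2 * 4.6086e+09 * 1.95e-9
= 17.9736
T = exp(-17.9736) = 1.563664e-08

1.563664e-08


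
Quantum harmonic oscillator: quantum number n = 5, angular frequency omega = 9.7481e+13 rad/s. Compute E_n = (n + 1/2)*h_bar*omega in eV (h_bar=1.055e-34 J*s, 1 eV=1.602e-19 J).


E = (n + 1/2) * h_bar * omega
= (5 + 0.5) * 1.055e-34 * 9.7481e+13
= 5.5 * 1.0284e-20
= 5.6563e-20 J
= 0.3531 eV

0.3531


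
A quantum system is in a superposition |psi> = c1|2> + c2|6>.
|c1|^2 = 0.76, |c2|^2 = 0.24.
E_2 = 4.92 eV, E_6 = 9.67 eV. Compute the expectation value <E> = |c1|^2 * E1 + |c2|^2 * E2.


<E> = |c1|^2 * E1 + |c2|^2 * E2
= 0.76 * 4.92 + 0.24 * 9.67
= 3.7392 + 2.3208
= 6.06 eV

6.06


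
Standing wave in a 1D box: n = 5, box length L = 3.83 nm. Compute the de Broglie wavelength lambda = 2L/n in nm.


lambda = 2L / n
= 2 * 3.83 / 5
= 7.66 / 5
= 1.532 nm

1.532


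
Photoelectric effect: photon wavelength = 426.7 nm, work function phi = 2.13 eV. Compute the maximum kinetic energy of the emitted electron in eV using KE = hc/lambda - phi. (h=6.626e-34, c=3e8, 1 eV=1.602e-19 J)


E_photon = hc / lambda
= (6.626e-34)(3e8) / (426.7e-9)
= 4.6585e-19 J
= 2.908 eV
KE = E_photon - phi
= 2.908 - 2.13
= 0.778 eV

0.778


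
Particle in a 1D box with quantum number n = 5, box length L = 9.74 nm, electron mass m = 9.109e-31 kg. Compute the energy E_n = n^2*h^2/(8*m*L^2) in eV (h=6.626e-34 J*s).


E = n^2 * h^2 / (8 * m * L^2)
= 5^2 * (6.626e-34)^2 / (8 * 9.109e-31 * (9.74e-9)^2)
= 25 * 4.3904e-67 / (8 * 9.109e-31 * 9.4868e-17)
= 1.5877e-20 J
= 0.0991 eV

0.0991


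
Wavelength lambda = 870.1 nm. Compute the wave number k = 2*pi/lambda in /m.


k = 2 * pi / lambda
= 6.2832 / (870.1e-9)
= 6.2832 / 8.7010e-07
= 7.2212e+06 /m

7.2212e+06


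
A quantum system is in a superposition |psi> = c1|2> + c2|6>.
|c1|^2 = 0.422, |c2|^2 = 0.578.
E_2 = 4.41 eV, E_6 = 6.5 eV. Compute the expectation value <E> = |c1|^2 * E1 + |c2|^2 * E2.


<E> = |c1|^2 * E1 + |c2|^2 * E2
= 0.422 * 4.41 + 0.578 * 6.5
= 1.861 + 3.757
= 5.618 eV

5.618


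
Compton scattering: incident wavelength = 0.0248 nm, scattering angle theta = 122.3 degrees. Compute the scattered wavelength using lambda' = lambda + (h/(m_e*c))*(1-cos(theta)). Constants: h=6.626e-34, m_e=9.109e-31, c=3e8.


Compton wavelength: h/(m_e*c) = 2.4247e-12 m
d_lambda = 2.4247e-12 * (1 - cos(122.3 deg))
= 2.4247e-12 * 1.534352
= 3.7204e-12 m = 0.00372 nm
lambda' = 0.0248 + 0.00372
= 0.02852 nm

0.02852


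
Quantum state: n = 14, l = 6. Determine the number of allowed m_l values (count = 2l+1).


m_l ranges from -l to +l in integer steps
So m_l goes from -6 to +6
Count = 2l + 1 = 2*6 + 1
= 13

13


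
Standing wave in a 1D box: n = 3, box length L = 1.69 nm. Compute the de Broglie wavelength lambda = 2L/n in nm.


lambda = 2L / n
= 2 * 1.69 / 3
= 3.38 / 3
= 1.1267 nm

1.1267


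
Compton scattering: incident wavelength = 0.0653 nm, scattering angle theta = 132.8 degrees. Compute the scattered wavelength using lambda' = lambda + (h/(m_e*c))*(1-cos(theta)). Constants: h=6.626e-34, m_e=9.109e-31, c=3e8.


Compton wavelength: h/(m_e*c) = 2.4247e-12 m
d_lambda = 2.4247e-12 * (1 - cos(132.8 deg))
= 2.4247e-12 * 1.679441
= 4.0722e-12 m = 0.004072 nm
lambda' = 0.0653 + 0.004072
= 0.069372 nm

0.069372


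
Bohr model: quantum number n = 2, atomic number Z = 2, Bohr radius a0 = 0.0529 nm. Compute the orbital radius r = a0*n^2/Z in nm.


r = a0 * n^2 / Z
= 0.0529 * 2^2 / 2
= 0.0529 * 4 / 2
= 0.1058 nm

0.1058
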